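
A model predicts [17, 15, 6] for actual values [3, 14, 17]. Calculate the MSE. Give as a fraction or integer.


MSE = (1/3) * ((3-17)^2=196 + (14-15)^2=1 + (17-6)^2=121). Sum = 318. MSE = 106.

106


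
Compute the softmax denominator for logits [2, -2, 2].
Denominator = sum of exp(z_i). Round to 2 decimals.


Denom = e^2=7.3891 + e^-2=0.1353 + e^2=7.3891. Sum = 14.9135, which rounds to 14.91.

14.91


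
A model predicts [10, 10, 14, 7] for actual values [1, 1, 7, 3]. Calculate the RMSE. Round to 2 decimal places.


MSE = 56.7500. RMSE = sqrt(56.7500) = 7.53.

7.53


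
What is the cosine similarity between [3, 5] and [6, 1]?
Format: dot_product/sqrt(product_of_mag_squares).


dot = 23. |a|^2 = 34, |b|^2 = 37. cos = 23/sqrt(1258).

23/sqrt(1258)


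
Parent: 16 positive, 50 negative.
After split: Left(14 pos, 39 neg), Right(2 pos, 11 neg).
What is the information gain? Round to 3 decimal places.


H(parent) = 0.7990. H(left) = 0.8329, H(right) = 0.6194. Weighted = (53/66)*0.8329 + (13/66)*0.6194 = 0.7908. IG = 0.7990 - 0.7908 = 0.0082, which rounds to 0.008.

0.008


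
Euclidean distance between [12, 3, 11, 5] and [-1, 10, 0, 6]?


d = sqrt(sum of squared differences). (12--1)^2=169, (3-10)^2=49, (11-0)^2=121, (5-6)^2=1. Sum = 340.

sqrt(340)


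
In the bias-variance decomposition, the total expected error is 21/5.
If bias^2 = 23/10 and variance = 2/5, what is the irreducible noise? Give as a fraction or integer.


Total error = bias^2 + variance + irreducible noise. So irreducible noise = 21/5 - 23/10 - 2/5 = 3/2.

3/2


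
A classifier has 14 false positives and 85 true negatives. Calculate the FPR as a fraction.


FPR = FP / (FP + TN) = 14 / 99 = 14/99.

14/99


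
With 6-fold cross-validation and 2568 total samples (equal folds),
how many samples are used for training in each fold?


Each validation fold has 2568/6 = 428 samples. Training set = 2568 - 428 = 2140.

2140


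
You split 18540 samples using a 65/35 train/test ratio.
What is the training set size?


Test set = 18540 * 35% = 6489. Training set = 18540 - 6489 = 12051.

12051


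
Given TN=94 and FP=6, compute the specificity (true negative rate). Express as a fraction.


Specificity = TN / (TN + FP) = 94 / 100 = 47/50.

47/50


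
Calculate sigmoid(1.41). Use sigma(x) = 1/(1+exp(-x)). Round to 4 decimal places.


sigma(1.41) = 1/(1+e^(-1.41)) = 1/(1+0.244143) = 1/1.244143 = 0.8038.

0.8038


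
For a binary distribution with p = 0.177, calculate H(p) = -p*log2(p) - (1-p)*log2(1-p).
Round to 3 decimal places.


H = -0.177*log2(0.177) - 0.823*log2(0.823) = 0.673.

0.673


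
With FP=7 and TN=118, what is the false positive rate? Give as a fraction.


FPR = FP / (FP + TN) = 7 / 125 = 7/125.

7/125


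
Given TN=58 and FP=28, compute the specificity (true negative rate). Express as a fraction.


Specificity = TN / (TN + FP) = 58 / 86 = 29/43.

29/43


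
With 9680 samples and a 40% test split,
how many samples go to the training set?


Test set = 9680 * 40% = 3872. Training set = 9680 - 3872 = 5808.

5808


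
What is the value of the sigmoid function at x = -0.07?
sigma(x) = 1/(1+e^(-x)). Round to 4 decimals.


sigma(-0.07) = 1/(1+e^(0.07)) = 1/(1+1.072508) = 1/2.072508 = 0.4825.

0.4825


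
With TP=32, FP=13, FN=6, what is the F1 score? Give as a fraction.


Precision = 32/45 = 32/45. Recall = 32/38 = 16/19. F1 = 2*P*R/(P+R) = 64/83.

64/83


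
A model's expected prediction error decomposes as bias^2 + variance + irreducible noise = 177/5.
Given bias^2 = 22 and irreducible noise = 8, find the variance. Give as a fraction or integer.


Total error = bias^2 + variance + irreducible noise. So variance = 177/5 - 22 - 8 = 27/5.

27/5


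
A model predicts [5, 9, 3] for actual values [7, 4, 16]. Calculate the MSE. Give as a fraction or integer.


MSE = (1/3) * ((7-5)^2=4 + (4-9)^2=25 + (16-3)^2=169). Sum = 198. MSE = 66.

66


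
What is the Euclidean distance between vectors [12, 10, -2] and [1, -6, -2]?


d = sqrt(sum of squared differences). (12-1)^2=121, (10--6)^2=256, (-2--2)^2=0. Sum = 377.

sqrt(377)


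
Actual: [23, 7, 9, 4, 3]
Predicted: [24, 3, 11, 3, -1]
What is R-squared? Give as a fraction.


Mean(y) = 46/5. SS_res = 38. SS_tot = 1304/5. R^2 = 1 - 38/(1304/5) = 557/652.

557/652


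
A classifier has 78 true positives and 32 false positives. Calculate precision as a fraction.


Precision = TP / (TP + FP) = 78 / 110 = 39/55.

39/55


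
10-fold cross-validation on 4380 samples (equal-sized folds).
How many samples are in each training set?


Each validation fold has 4380/10 = 438 samples. Training set = 4380 - 438 = 3942.

3942


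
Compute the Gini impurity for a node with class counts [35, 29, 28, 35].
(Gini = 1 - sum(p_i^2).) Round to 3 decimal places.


Total = 127. Proportions: 35/127, 29/127, 28/127, 35/127. sum(p_i^2) = 0.2527. Gini = 1 - 0.2527 = 0.7473, which rounds to 0.747.

0.747


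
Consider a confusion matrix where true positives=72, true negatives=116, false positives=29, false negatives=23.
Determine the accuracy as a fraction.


Accuracy = (TP + TN) / (TP + TN + FP + FN) = (72 + 116) / 240 = 47/60.

47/60


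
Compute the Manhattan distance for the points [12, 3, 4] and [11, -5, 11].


d = sum of absolute differences: |12-11|=1 + |3--5|=8 + |4-11|=7 = 16.

16


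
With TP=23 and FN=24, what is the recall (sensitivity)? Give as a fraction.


Recall = TP / (TP + FN) = 23 / 47 = 23/47.

23/47


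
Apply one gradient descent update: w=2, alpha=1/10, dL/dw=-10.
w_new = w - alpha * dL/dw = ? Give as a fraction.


w_new = 2 - 1/10 * -10 = 2 - -1 = 3.

3


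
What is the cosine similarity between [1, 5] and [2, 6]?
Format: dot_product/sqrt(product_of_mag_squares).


dot = 32. |a|^2 = 26, |b|^2 = 40. cos = 32/sqrt(1040).

32/sqrt(1040)


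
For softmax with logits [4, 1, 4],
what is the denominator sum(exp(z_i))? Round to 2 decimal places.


Denom = e^4=54.5982 + e^1=2.7183 + e^4=54.5982. Sum = 111.9147, which rounds to 111.91.

111.91


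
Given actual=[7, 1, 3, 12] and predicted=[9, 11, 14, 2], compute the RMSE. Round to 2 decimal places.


MSE = 81.2500. RMSE = sqrt(81.2500) = 9.01.

9.01


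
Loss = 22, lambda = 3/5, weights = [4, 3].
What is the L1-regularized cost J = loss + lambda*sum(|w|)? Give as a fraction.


L1 norm = sum(|w|) = 7. J = 22 + 3/5 * 7 = 131/5.

131/5


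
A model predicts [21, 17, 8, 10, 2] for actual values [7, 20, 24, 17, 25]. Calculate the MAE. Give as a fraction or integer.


MAE = (1/5) * (|7-21|=14 + |20-17|=3 + |24-8|=16 + |17-10|=7 + |25-2|=23). Sum = 63. MAE = 63/5.

63/5


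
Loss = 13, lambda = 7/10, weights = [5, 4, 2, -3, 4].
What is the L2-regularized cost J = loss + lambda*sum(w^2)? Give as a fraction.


L2 sq norm = sum(w^2) = 70. J = 13 + 7/10 * 70 = 62.

62


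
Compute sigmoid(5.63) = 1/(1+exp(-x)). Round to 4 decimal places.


sigma(5.63) = 1/(1+e^(-5.63)) = 1/(1+0.003589) = 1/1.003589 = 0.9964.

0.9964


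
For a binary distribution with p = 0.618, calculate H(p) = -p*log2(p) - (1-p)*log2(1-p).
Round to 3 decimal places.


H = -0.618*log2(0.618) - 0.382*log2(0.382) = 0.959.

0.959


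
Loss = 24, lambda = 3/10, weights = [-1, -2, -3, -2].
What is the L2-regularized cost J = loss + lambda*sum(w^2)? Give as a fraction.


L2 sq norm = sum(w^2) = 18. J = 24 + 3/10 * 18 = 147/5.

147/5


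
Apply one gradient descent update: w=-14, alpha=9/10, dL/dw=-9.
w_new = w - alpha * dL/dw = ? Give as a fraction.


w_new = -14 - 9/10 * -9 = -14 - -81/10 = -59/10.

-59/10


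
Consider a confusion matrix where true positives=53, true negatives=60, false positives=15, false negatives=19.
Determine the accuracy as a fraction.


Accuracy = (TP + TN) / (TP + TN + FP + FN) = (53 + 60) / 147 = 113/147.

113/147


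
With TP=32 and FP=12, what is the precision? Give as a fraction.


Precision = TP / (TP + FP) = 32 / 44 = 8/11.

8/11


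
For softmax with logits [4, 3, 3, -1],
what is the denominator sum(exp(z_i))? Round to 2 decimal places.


Denom = e^4=54.5982 + e^3=20.0855 + e^3=20.0855 + e^-1=0.3679. Sum = 95.1371, which rounds to 95.14.

95.14


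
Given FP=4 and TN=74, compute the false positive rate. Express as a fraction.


FPR = FP / (FP + TN) = 4 / 78 = 2/39.

2/39


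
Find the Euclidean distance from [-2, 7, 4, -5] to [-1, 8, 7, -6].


d = sqrt(sum of squared differences). (-2--1)^2=1, (7-8)^2=1, (4-7)^2=9, (-5--6)^2=1. Sum = 12.

sqrt(12)


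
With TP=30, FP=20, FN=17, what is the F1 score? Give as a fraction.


Precision = 30/50 = 3/5. Recall = 30/47 = 30/47. F1 = 2*P*R/(P+R) = 60/97.

60/97


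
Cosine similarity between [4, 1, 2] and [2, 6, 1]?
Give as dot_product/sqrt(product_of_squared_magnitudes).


dot = 16. |a|^2 = 21, |b|^2 = 41. cos = 16/sqrt(861).

16/sqrt(861)


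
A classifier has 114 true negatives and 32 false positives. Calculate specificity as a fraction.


Specificity = TN / (TN + FP) = 114 / 146 = 57/73.

57/73


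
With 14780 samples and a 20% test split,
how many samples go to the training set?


Test set = 14780 * 20% = 2956. Training set = 14780 - 2956 = 11824.

11824


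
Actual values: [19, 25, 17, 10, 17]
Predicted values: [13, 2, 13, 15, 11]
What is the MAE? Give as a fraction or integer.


MAE = (1/5) * (|19-13|=6 + |25-2|=23 + |17-13|=4 + |10-15|=5 + |17-11|=6). Sum = 44. MAE = 44/5.

44/5


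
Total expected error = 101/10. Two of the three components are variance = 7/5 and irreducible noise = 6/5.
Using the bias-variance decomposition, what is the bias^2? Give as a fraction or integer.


Total error = bias^2 + variance + irreducible noise. So bias^2 = 101/10 - 7/5 - 6/5 = 15/2.

15/2


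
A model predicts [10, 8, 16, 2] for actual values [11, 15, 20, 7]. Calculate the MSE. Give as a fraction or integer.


MSE = (1/4) * ((11-10)^2=1 + (15-8)^2=49 + (20-16)^2=16 + (7-2)^2=25). Sum = 91. MSE = 91/4.

91/4


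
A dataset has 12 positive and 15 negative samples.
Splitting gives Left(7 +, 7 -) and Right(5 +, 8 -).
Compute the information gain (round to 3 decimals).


H(parent) = 0.9911. H(left) = 1.0000, H(right) = 0.9612. Weighted = (14/27)*1.0000 + (13/27)*0.9612 = 0.9813. IG = 0.9911 - 0.9813 = 0.0098, which rounds to 0.010.

0.010


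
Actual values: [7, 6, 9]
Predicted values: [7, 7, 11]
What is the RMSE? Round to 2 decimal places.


MSE = 1.6667. RMSE = sqrt(1.6667) = 1.29.

1.29


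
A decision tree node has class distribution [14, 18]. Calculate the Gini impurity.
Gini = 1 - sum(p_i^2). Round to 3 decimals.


Total = 32. Proportions: 14/32, 18/32. sum(p_i^2) = 0.5078. Gini = 1 - 0.5078 = 0.4922, which rounds to 0.492.

0.492


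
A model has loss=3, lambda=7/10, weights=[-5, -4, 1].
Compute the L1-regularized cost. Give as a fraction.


L1 norm = sum(|w|) = 10. J = 3 + 7/10 * 10 = 10.

10


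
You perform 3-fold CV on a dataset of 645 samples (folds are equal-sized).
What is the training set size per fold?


Each validation fold has 645/3 = 215 samples. Training set = 645 - 215 = 430.

430


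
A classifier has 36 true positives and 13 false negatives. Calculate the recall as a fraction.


Recall = TP / (TP + FN) = 36 / 49 = 36/49.

36/49


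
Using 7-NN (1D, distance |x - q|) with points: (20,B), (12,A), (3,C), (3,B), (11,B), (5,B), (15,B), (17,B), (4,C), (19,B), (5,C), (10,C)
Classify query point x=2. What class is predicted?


Distances: |20-2|=18, |12-2|=10, |3-2|=1, |3-2|=1, |11-2|=9, |5-2|=3, |15-2|=13, |17-2|=15, |4-2|=2, |19-2|=17, |5-2|=3, |10-2|=8. 7 nearest: (3,B), (3,C), (4,C), (5,B), (5,C), (10,C), (11,B). Counts: {'B': 3, 'C': 4}. Majority class: C.

C


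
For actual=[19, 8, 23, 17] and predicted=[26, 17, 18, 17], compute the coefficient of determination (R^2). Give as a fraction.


Mean(y) = 67/4. SS_res = 155. SS_tot = 483/4. R^2 = 1 - 155/(483/4) = -137/483.

-137/483


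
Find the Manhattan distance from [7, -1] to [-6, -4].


d = sum of absolute differences: |7--6|=13 + |-1--4|=3 = 16.

16


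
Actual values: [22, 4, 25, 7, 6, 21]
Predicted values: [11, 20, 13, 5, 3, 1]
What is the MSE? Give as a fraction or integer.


MSE = (1/6) * ((22-11)^2=121 + (4-20)^2=256 + (25-13)^2=144 + (7-5)^2=4 + (6-3)^2=9 + (21-1)^2=400). Sum = 934. MSE = 467/3.

467/3


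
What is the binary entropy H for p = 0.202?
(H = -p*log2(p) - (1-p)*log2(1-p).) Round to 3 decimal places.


H = -0.202*log2(0.202) - 0.798*log2(0.798) = 0.726.

0.726


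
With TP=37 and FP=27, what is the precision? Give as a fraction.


Precision = TP / (TP + FP) = 37 / 64 = 37/64.

37/64


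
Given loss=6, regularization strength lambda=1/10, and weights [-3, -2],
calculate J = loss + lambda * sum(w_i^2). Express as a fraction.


L2 sq norm = sum(w^2) = 13. J = 6 + 1/10 * 13 = 73/10.

73/10


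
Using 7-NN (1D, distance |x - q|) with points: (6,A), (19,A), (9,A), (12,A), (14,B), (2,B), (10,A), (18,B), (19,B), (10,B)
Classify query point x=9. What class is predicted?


Distances: |6-9|=3, |19-9|=10, |9-9|=0, |12-9|=3, |14-9|=5, |2-9|=7, |10-9|=1, |18-9|=9, |19-9|=10, |10-9|=1. 7 nearest: (9,A), (10,A), (10,B), (6,A), (12,A), (14,B), (2,B). Counts: {'A': 4, 'B': 3}. Majority class: A.

A


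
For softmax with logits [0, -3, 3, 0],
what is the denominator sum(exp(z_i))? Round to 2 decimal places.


Denom = e^0=1.0000 + e^-3=0.0498 + e^3=20.0855 + e^0=1.0000. Sum = 22.1353, which rounds to 22.14.

22.14


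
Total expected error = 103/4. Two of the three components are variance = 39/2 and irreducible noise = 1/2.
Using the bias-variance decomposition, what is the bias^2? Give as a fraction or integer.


Total error = bias^2 + variance + irreducible noise. So bias^2 = 103/4 - 39/2 - 1/2 = 23/4.

23/4


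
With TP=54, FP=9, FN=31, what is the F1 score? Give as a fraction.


Precision = 54/63 = 6/7. Recall = 54/85 = 54/85. F1 = 2*P*R/(P+R) = 27/37.

27/37


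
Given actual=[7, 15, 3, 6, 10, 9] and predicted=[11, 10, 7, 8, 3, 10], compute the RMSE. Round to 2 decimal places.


MSE = 18.5000. RMSE = sqrt(18.5000) = 4.30.

4.30


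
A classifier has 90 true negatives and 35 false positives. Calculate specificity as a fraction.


Specificity = TN / (TN + FP) = 90 / 125 = 18/25.

18/25


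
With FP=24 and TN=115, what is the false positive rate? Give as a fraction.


FPR = FP / (FP + TN) = 24 / 139 = 24/139.

24/139


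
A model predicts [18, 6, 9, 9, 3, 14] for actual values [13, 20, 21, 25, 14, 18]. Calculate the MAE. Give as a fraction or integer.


MAE = (1/6) * (|13-18|=5 + |20-6|=14 + |21-9|=12 + |25-9|=16 + |14-3|=11 + |18-14|=4). Sum = 62. MAE = 31/3.

31/3


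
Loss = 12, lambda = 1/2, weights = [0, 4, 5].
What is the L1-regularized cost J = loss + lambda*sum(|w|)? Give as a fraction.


L1 norm = sum(|w|) = 9. J = 12 + 1/2 * 9 = 33/2.

33/2


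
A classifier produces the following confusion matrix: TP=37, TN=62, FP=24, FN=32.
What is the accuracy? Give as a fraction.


Accuracy = (TP + TN) / (TP + TN + FP + FN) = (37 + 62) / 155 = 99/155.

99/155


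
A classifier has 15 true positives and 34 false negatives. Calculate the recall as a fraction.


Recall = TP / (TP + FN) = 15 / 49 = 15/49.

15/49


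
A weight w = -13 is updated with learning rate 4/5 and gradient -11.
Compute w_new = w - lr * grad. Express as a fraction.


w_new = -13 - 4/5 * -11 = -13 - -44/5 = -21/5.

-21/5


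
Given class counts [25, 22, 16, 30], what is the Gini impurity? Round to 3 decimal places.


Total = 93. Proportions: 25/93, 22/93, 16/93, 30/93. sum(p_i^2) = 0.2619. Gini = 1 - 0.2619 = 0.7381, which rounds to 0.738.

0.738


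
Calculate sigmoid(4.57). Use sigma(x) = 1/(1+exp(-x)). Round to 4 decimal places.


sigma(4.57) = 1/(1+e^(-4.57)) = 1/(1+0.010358) = 1/1.010358 = 0.9897.

0.9897


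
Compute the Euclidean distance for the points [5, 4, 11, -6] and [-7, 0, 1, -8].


d = sqrt(sum of squared differences). (5--7)^2=144, (4-0)^2=16, (11-1)^2=100, (-6--8)^2=4. Sum = 264.

sqrt(264)


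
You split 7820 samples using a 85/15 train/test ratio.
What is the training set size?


Test set = 7820 * 15% = 1173. Training set = 7820 - 1173 = 6647.

6647


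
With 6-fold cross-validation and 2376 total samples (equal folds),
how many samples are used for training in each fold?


Each validation fold has 2376/6 = 396 samples. Training set = 2376 - 396 = 1980.

1980


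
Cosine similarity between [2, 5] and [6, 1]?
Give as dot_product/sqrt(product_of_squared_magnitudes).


dot = 17. |a|^2 = 29, |b|^2 = 37. cos = 17/sqrt(1073).

17/sqrt(1073)


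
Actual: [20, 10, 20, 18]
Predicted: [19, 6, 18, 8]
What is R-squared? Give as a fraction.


Mean(y) = 17. SS_res = 121. SS_tot = 68. R^2 = 1 - 121/(68) = -53/68.

-53/68


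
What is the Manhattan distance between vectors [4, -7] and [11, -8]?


d = sum of absolute differences: |4-11|=7 + |-7--8|=1 = 8.

8


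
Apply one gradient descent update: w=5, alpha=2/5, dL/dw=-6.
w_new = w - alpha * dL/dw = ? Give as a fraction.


w_new = 5 - 2/5 * -6 = 5 - -12/5 = 37/5.

37/5


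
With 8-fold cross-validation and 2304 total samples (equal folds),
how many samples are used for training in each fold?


Each validation fold has 2304/8 = 288 samples. Training set = 2304 - 288 = 2016.

2016


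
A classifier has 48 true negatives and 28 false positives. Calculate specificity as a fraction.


Specificity = TN / (TN + FP) = 48 / 76 = 12/19.

12/19


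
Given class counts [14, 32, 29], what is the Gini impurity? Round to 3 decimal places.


Total = 75. Proportions: 14/75, 32/75, 29/75. sum(p_i^2) = 0.3664. Gini = 1 - 0.3664 = 0.6336, which rounds to 0.634.

0.634


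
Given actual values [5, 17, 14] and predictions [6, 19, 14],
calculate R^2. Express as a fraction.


Mean(y) = 12. SS_res = 5. SS_tot = 78. R^2 = 1 - 5/(78) = 73/78.

73/78


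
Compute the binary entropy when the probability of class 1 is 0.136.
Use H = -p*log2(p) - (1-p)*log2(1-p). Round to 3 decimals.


H = -0.136*log2(0.136) - 0.864*log2(0.864) = 0.574.

0.574


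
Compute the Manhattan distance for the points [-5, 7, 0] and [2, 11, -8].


d = sum of absolute differences: |-5-2|=7 + |7-11|=4 + |0--8|=8 = 19.

19


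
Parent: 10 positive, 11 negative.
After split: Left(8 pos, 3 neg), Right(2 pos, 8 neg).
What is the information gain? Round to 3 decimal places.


H(parent) = 0.9984. H(left) = 0.8454, H(right) = 0.7219. Weighted = (11/21)*0.8454 + (10/21)*0.7219 = 0.7866. IG = 0.9984 - 0.7866 = 0.2118, which rounds to 0.212.

0.212


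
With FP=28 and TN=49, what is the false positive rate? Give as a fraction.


FPR = FP / (FP + TN) = 28 / 77 = 4/11.

4/11


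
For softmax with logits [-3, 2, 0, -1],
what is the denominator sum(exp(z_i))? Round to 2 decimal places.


Denom = e^-3=0.0498 + e^2=7.3891 + e^0=1.0000 + e^-1=0.3679. Sum = 8.8068, which rounds to 8.81.

8.81


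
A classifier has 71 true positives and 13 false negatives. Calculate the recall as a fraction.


Recall = TP / (TP + FN) = 71 / 84 = 71/84.

71/84


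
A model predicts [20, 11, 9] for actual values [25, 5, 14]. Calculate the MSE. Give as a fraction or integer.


MSE = (1/3) * ((25-20)^2=25 + (5-11)^2=36 + (14-9)^2=25). Sum = 86. MSE = 86/3.

86/3


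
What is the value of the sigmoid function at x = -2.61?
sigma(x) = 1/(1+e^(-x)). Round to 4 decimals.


sigma(-2.61) = 1/(1+e^(2.61)) = 1/(1+13.599051) = 1/14.599051 = 0.0685.

0.0685


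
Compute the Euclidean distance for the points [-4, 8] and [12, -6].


d = sqrt(sum of squared differences). (-4-12)^2=256, (8--6)^2=196. Sum = 452.

sqrt(452)


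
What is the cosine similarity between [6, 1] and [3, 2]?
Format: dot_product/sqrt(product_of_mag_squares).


dot = 20. |a|^2 = 37, |b|^2 = 13. cos = 20/sqrt(481).

20/sqrt(481)


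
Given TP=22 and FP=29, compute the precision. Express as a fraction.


Precision = TP / (TP + FP) = 22 / 51 = 22/51.

22/51


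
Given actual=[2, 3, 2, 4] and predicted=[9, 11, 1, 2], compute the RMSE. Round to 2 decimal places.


MSE = 29.5000. RMSE = sqrt(29.5000) = 5.43.

5.43


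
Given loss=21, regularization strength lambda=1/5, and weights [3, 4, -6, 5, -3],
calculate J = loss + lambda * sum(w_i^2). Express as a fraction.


L2 sq norm = sum(w^2) = 95. J = 21 + 1/5 * 95 = 40.

40


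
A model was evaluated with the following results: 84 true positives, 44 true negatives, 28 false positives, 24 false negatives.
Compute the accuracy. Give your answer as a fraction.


Accuracy = (TP + TN) / (TP + TN + FP + FN) = (84 + 44) / 180 = 32/45.

32/45


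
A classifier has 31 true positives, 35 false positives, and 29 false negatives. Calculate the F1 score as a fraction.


Precision = 31/66 = 31/66. Recall = 31/60 = 31/60. F1 = 2*P*R/(P+R) = 31/63.

31/63


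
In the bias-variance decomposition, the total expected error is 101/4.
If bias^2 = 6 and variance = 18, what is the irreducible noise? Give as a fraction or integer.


Total error = bias^2 + variance + irreducible noise. So irreducible noise = 101/4 - 6 - 18 = 5/4.

5/4


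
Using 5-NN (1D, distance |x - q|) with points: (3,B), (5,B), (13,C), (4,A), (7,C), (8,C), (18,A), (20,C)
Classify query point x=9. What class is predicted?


Distances: |3-9|=6, |5-9|=4, |13-9|=4, |4-9|=5, |7-9|=2, |8-9|=1, |18-9|=9, |20-9|=11. 5 nearest: (8,C), (7,C), (5,B), (13,C), (4,A). Counts: {'C': 3, 'B': 1, 'A': 1}. Majority class: C.

C


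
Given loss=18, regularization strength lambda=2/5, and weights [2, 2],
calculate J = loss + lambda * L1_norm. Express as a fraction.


L1 norm = sum(|w|) = 4. J = 18 + 2/5 * 4 = 98/5.

98/5


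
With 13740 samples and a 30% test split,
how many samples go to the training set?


Test set = 13740 * 30% = 4122. Training set = 13740 - 4122 = 9618.

9618


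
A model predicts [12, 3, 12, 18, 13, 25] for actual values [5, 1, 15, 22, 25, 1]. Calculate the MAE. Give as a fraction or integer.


MAE = (1/6) * (|5-12|=7 + |1-3|=2 + |15-12|=3 + |22-18|=4 + |25-13|=12 + |1-25|=24). Sum = 52. MAE = 26/3.

26/3


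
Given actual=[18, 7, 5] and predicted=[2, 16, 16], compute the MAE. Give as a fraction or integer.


MAE = (1/3) * (|18-2|=16 + |7-16|=9 + |5-16|=11). Sum = 36. MAE = 12.

12


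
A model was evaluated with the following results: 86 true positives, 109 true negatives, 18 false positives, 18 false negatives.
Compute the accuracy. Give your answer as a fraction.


Accuracy = (TP + TN) / (TP + TN + FP + FN) = (86 + 109) / 231 = 65/77.

65/77


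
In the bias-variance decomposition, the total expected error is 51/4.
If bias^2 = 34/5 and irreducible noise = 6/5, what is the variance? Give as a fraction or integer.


Total error = bias^2 + variance + irreducible noise. So variance = 51/4 - 34/5 - 6/5 = 19/4.

19/4


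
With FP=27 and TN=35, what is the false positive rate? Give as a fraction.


FPR = FP / (FP + TN) = 27 / 62 = 27/62.

27/62


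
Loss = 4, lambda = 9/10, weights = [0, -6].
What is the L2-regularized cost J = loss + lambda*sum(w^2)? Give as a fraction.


L2 sq norm = sum(w^2) = 36. J = 4 + 9/10 * 36 = 182/5.

182/5


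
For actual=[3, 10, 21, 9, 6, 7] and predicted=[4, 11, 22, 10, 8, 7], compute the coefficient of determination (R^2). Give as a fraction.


Mean(y) = 28/3. SS_res = 8. SS_tot = 580/3. R^2 = 1 - 8/(580/3) = 139/145.

139/145


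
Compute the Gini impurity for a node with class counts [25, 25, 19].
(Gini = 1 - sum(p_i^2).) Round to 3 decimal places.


Total = 69. Proportions: 25/69, 25/69, 19/69. sum(p_i^2) = 0.3384. Gini = 1 - 0.3384 = 0.6616, which rounds to 0.662.

0.662


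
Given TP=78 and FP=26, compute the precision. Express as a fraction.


Precision = TP / (TP + FP) = 78 / 104 = 3/4.

3/4


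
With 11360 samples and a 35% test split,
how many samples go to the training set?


Test set = 11360 * 35% = 3976. Training set = 11360 - 3976 = 7384.

7384


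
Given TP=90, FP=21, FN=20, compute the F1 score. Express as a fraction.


Precision = 90/111 = 30/37. Recall = 90/110 = 9/11. F1 = 2*P*R/(P+R) = 180/221.

180/221


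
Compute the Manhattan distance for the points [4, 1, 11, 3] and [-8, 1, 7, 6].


d = sum of absolute differences: |4--8|=12 + |1-1|=0 + |11-7|=4 + |3-6|=3 = 19.

19


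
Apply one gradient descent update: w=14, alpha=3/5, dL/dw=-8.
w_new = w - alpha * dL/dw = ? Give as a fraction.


w_new = 14 - 3/5 * -8 = 14 - -24/5 = 94/5.

94/5


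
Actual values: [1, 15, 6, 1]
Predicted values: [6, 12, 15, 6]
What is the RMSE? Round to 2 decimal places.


MSE = 35.0000. RMSE = sqrt(35.0000) = 5.92.

5.92


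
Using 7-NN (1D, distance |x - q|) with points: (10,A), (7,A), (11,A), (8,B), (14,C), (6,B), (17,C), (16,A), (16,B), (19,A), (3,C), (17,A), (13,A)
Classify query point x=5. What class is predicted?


Distances: |10-5|=5, |7-5|=2, |11-5|=6, |8-5|=3, |14-5|=9, |6-5|=1, |17-5|=12, |16-5|=11, |16-5|=11, |19-5|=14, |3-5|=2, |17-5|=12, |13-5|=8. 7 nearest: (6,B), (7,A), (3,C), (8,B), (10,A), (11,A), (13,A). Counts: {'B': 2, 'A': 4, 'C': 1}. Majority class: A.

A


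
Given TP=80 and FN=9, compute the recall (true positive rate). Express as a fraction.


Recall = TP / (TP + FN) = 80 / 89 = 80/89.

80/89


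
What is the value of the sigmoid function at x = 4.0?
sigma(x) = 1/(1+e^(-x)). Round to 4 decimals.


sigma(4.0) = 1/(1+e^(-4.0)) = 1/(1+0.018316) = 1/1.018316 = 0.9820.

0.9820


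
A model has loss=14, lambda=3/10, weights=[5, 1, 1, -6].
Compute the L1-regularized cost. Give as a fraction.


L1 norm = sum(|w|) = 13. J = 14 + 3/10 * 13 = 179/10.

179/10


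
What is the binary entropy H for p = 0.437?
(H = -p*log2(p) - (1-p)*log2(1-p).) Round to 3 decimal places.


H = -0.437*log2(0.437) - 0.563*log2(0.563) = 0.989.

0.989


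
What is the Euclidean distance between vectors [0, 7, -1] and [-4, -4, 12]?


d = sqrt(sum of squared differences). (0--4)^2=16, (7--4)^2=121, (-1-12)^2=169. Sum = 306.

sqrt(306)


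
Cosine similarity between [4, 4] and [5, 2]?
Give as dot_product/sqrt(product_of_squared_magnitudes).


dot = 28. |a|^2 = 32, |b|^2 = 29. cos = 28/sqrt(928).

28/sqrt(928)


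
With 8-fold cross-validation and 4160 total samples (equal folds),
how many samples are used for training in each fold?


Each validation fold has 4160/8 = 520 samples. Training set = 4160 - 520 = 3640.

3640


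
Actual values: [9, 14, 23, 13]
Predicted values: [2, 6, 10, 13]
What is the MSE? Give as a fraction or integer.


MSE = (1/4) * ((9-2)^2=49 + (14-6)^2=64 + (23-10)^2=169 + (13-13)^2=0). Sum = 282. MSE = 141/2.

141/2


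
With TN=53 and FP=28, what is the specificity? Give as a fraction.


Specificity = TN / (TN + FP) = 53 / 81 = 53/81.

53/81


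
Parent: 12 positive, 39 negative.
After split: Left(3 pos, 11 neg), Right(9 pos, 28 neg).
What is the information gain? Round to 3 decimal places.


H(parent) = 0.7871. H(left) = 0.7496, H(right) = 0.8004. Weighted = (14/51)*0.7496 + (37/51)*0.8004 = 0.7865. IG = 0.7871 - 0.7865 = 0.0006, which rounds to 0.001.

0.001


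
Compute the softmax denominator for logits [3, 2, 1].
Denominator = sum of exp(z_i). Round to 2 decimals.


Denom = e^3=20.0855 + e^2=7.3891 + e^1=2.7183. Sum = 30.1929, which rounds to 30.19.

30.19


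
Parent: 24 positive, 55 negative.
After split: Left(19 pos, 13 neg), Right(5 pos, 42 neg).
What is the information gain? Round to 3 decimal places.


H(parent) = 0.8859. H(left) = 0.9745, H(right) = 0.4889. Weighted = (32/79)*0.9745 + (47/79)*0.4889 = 0.6856. IG = 0.8859 - 0.6856 = 0.2003, which rounds to 0.200.

0.200


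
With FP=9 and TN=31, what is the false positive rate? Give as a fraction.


FPR = FP / (FP + TN) = 9 / 40 = 9/40.

9/40


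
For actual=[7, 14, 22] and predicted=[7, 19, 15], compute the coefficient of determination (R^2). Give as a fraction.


Mean(y) = 43/3. SS_res = 74. SS_tot = 338/3. R^2 = 1 - 74/(338/3) = 58/169.

58/169


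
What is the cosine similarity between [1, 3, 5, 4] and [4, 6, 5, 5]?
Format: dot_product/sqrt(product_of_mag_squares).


dot = 67. |a|^2 = 51, |b|^2 = 102. cos = 67/sqrt(5202).

67/sqrt(5202)


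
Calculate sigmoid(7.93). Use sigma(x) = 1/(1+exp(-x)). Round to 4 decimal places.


sigma(7.93) = 1/(1+e^(-7.93)) = 1/(1+0.000360) = 1/1.000360 = 0.9996.

0.9996


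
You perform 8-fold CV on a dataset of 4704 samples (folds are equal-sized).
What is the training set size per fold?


Each validation fold has 4704/8 = 588 samples. Training set = 4704 - 588 = 4116.

4116


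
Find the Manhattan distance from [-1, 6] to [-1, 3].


d = sum of absolute differences: |-1--1|=0 + |6-3|=3 = 3.

3


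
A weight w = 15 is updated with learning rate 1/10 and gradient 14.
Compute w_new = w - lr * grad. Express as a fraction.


w_new = 15 - 1/10 * 14 = 15 - 7/5 = 68/5.

68/5


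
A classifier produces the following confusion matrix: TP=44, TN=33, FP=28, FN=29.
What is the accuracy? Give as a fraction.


Accuracy = (TP + TN) / (TP + TN + FP + FN) = (44 + 33) / 134 = 77/134.

77/134


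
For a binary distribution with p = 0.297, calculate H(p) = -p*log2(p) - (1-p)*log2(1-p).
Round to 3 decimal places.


H = -0.297*log2(0.297) - 0.703*log2(0.703) = 0.878.

0.878


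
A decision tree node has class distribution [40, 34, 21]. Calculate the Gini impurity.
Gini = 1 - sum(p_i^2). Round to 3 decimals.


Total = 95. Proportions: 40/95, 34/95, 21/95. sum(p_i^2) = 0.3542. Gini = 1 - 0.3542 = 0.6458, which rounds to 0.646.

0.646


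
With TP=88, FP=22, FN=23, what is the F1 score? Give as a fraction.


Precision = 88/110 = 4/5. Recall = 88/111 = 88/111. F1 = 2*P*R/(P+R) = 176/221.

176/221


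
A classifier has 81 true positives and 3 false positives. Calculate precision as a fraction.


Precision = TP / (TP + FP) = 81 / 84 = 27/28.

27/28


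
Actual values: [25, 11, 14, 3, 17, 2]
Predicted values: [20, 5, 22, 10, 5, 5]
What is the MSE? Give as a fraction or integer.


MSE = (1/6) * ((25-20)^2=25 + (11-5)^2=36 + (14-22)^2=64 + (3-10)^2=49 + (17-5)^2=144 + (2-5)^2=9). Sum = 327. MSE = 109/2.

109/2


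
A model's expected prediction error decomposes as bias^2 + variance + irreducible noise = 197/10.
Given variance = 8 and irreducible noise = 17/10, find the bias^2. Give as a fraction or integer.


Total error = bias^2 + variance + irreducible noise. So bias^2 = 197/10 - 8 - 17/10 = 10.

10


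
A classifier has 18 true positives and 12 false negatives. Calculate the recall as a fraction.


Recall = TP / (TP + FN) = 18 / 30 = 3/5.

3/5


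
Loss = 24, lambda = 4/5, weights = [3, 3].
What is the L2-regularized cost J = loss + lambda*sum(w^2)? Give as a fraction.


L2 sq norm = sum(w^2) = 18. J = 24 + 4/5 * 18 = 192/5.

192/5


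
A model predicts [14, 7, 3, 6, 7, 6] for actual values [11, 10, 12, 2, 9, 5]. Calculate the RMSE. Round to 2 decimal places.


MSE = 20.0000. RMSE = sqrt(20.0000) = 4.47.

4.47


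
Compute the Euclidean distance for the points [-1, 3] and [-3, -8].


d = sqrt(sum of squared differences). (-1--3)^2=4, (3--8)^2=121. Sum = 125.

sqrt(125)


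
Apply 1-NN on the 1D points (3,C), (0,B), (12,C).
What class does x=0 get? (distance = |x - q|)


Distances: |3-0|=3, |0-0|=0, |12-0|=12. 1 nearest: (0,B). Counts: {'B': 1}. Majority class: B.

B


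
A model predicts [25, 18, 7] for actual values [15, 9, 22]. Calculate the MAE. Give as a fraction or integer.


MAE = (1/3) * (|15-25|=10 + |9-18|=9 + |22-7|=15). Sum = 34. MAE = 34/3.

34/3


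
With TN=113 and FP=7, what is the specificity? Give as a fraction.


Specificity = TN / (TN + FP) = 113 / 120 = 113/120.

113/120


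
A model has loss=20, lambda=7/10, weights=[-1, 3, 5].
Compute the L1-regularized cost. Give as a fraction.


L1 norm = sum(|w|) = 9. J = 20 + 7/10 * 9 = 263/10.

263/10


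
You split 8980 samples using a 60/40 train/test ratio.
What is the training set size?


Test set = 8980 * 40% = 3592. Training set = 8980 - 3592 = 5388.

5388


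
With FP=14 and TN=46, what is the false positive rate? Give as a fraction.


FPR = FP / (FP + TN) = 14 / 60 = 7/30.

7/30


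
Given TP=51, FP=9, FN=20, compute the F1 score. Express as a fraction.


Precision = 51/60 = 17/20. Recall = 51/71 = 51/71. F1 = 2*P*R/(P+R) = 102/131.

102/131


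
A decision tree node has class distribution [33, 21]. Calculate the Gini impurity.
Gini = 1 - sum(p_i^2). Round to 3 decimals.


Total = 54. Proportions: 33/54, 21/54. sum(p_i^2) = 0.5247. Gini = 1 - 0.5247 = 0.4753, which rounds to 0.475.

0.475


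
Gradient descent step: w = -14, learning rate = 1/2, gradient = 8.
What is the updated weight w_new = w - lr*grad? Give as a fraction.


w_new = -14 - 1/2 * 8 = -14 - 4 = -18.

-18


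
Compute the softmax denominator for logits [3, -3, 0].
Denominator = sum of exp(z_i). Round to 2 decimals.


Denom = e^3=20.0855 + e^-3=0.0498 + e^0=1.0000. Sum = 21.1353, which rounds to 21.14.

21.14


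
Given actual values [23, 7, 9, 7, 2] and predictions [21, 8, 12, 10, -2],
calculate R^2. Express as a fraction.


Mean(y) = 48/5. SS_res = 39. SS_tot = 1256/5. R^2 = 1 - 39/(1256/5) = 1061/1256.

1061/1256


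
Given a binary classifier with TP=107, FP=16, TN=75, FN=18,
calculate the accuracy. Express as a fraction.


Accuracy = (TP + TN) / (TP + TN + FP + FN) = (107 + 75) / 216 = 91/108.

91/108


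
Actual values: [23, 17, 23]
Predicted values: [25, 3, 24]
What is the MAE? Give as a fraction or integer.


MAE = (1/3) * (|23-25|=2 + |17-3|=14 + |23-24|=1). Sum = 17. MAE = 17/3.

17/3


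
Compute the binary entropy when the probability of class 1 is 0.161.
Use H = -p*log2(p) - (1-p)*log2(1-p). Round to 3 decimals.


H = -0.161*log2(0.161) - 0.839*log2(0.839) = 0.637.

0.637


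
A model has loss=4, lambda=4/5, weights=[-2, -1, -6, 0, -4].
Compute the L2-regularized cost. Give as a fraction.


L2 sq norm = sum(w^2) = 57. J = 4 + 4/5 * 57 = 248/5.

248/5


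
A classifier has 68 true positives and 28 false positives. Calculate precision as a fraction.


Precision = TP / (TP + FP) = 68 / 96 = 17/24.

17/24


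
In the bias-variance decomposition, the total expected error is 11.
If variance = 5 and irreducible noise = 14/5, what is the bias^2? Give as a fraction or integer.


Total error = bias^2 + variance + irreducible noise. So bias^2 = 11 - 5 - 14/5 = 16/5.

16/5


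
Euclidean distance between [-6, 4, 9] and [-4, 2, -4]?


d = sqrt(sum of squared differences). (-6--4)^2=4, (4-2)^2=4, (9--4)^2=169. Sum = 177.

sqrt(177)


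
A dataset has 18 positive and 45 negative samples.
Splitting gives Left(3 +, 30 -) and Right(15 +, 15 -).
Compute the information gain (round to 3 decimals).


H(parent) = 0.8631. H(left) = 0.4395, H(right) = 1.0000. Weighted = (33/63)*0.4395 + (30/63)*1.0000 = 0.7064. IG = 0.8631 - 0.7064 = 0.1567, which rounds to 0.157.

0.157


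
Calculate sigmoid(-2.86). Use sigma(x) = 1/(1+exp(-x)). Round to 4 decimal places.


sigma(-2.86) = 1/(1+e^(2.86)) = 1/(1+17.461527) = 1/18.461527 = 0.0542.

0.0542


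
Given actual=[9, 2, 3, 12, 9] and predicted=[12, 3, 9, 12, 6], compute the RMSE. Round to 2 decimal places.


MSE = 11.0000. RMSE = sqrt(11.0000) = 3.32.

3.32


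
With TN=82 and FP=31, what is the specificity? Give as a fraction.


Specificity = TN / (TN + FP) = 82 / 113 = 82/113.

82/113


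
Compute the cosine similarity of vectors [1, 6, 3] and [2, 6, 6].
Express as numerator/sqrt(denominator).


dot = 56. |a|^2 = 46, |b|^2 = 76. cos = 56/sqrt(3496).

56/sqrt(3496)


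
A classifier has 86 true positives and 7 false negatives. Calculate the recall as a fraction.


Recall = TP / (TP + FN) = 86 / 93 = 86/93.

86/93


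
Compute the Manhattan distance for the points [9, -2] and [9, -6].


d = sum of absolute differences: |9-9|=0 + |-2--6|=4 = 4.

4


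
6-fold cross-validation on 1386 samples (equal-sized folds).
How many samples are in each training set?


Each validation fold has 1386/6 = 231 samples. Training set = 1386 - 231 = 1155.

1155


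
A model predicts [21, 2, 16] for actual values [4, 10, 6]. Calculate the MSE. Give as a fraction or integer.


MSE = (1/3) * ((4-21)^2=289 + (10-2)^2=64 + (6-16)^2=100). Sum = 453. MSE = 151.

151


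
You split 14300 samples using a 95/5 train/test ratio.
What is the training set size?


Test set = 14300 * 5% = 715. Training set = 14300 - 715 = 13585.

13585


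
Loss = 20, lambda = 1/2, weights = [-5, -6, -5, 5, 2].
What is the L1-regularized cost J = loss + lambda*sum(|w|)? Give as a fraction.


L1 norm = sum(|w|) = 23. J = 20 + 1/2 * 23 = 63/2.

63/2


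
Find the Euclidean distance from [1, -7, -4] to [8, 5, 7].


d = sqrt(sum of squared differences). (1-8)^2=49, (-7-5)^2=144, (-4-7)^2=121. Sum = 314.

sqrt(314)


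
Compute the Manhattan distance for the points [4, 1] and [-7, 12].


d = sum of absolute differences: |4--7|=11 + |1-12|=11 = 22.

22


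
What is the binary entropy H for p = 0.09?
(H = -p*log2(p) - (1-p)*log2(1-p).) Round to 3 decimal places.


H = -0.09*log2(0.09) - 0.91*log2(0.91) = 0.436.

0.436


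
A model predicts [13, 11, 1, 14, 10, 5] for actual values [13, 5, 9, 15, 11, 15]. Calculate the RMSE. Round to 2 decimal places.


MSE = 33.6667. RMSE = sqrt(33.6667) = 5.80.

5.80


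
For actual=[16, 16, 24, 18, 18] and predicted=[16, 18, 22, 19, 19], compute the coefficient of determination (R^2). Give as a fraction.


Mean(y) = 92/5. SS_res = 10. SS_tot = 216/5. R^2 = 1 - 10/(216/5) = 83/108.

83/108


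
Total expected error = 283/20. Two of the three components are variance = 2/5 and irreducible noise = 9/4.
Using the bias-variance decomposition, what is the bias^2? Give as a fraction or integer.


Total error = bias^2 + variance + irreducible noise. So bias^2 = 283/20 - 2/5 - 9/4 = 23/2.

23/2


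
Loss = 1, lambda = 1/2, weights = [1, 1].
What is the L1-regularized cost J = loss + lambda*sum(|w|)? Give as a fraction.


L1 norm = sum(|w|) = 2. J = 1 + 1/2 * 2 = 2.

2


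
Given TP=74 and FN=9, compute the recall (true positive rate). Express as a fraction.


Recall = TP / (TP + FN) = 74 / 83 = 74/83.

74/83


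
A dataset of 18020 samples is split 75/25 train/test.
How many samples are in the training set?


Test set = 18020 * 25% = 4505. Training set = 18020 - 4505 = 13515.

13515


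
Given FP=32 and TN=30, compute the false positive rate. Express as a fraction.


FPR = FP / (FP + TN) = 32 / 62 = 16/31.

16/31


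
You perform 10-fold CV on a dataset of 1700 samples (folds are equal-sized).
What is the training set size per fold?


Each validation fold has 1700/10 = 170 samples. Training set = 1700 - 170 = 1530.

1530


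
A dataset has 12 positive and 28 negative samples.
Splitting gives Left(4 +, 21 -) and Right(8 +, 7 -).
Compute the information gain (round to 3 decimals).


H(parent) = 0.8813. H(left) = 0.6343, H(right) = 0.9968. Weighted = (25/40)*0.6343 + (15/40)*0.9968 = 0.7702. IG = 0.8813 - 0.7702 = 0.1111, which rounds to 0.111.

0.111


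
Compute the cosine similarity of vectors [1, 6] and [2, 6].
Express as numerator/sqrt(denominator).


dot = 38. |a|^2 = 37, |b|^2 = 40. cos = 38/sqrt(1480).

38/sqrt(1480)


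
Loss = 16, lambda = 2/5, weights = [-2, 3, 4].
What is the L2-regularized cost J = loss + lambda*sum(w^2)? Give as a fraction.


L2 sq norm = sum(w^2) = 29. J = 16 + 2/5 * 29 = 138/5.

138/5
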